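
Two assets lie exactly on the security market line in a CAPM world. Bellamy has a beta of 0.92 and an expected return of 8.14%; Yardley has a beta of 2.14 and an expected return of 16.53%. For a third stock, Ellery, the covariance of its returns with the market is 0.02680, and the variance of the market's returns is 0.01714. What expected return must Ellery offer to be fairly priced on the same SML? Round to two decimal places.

MRP = (16.53% − 8.14%) / (2.14 − 0.92) = 6.8770%
R_f = 8.14% − 0.92 × 6.8770% = 1.8132%
β_Ellery = Cov / Var(R_m) = 0.02680 / 0.01714 = 1.5636
E(R_Ellery) = R_f + β × MRP = 1.8132% + 1.5636 × 6.8770% = 12.57%

12.57%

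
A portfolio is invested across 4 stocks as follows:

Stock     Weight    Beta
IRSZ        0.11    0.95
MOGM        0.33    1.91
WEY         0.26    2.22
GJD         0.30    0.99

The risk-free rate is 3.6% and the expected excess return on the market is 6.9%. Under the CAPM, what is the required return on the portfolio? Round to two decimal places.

14.70%

β_P = Σ w_i β_i = 0.11×0.95 + 0.33×1.91 + 0.26×2.22 + 0.30×0.99 = 1.6090
E(R_P) = R_f + β_P × MRP = 3.6% + 1.6090 × 6.9% = 14.70%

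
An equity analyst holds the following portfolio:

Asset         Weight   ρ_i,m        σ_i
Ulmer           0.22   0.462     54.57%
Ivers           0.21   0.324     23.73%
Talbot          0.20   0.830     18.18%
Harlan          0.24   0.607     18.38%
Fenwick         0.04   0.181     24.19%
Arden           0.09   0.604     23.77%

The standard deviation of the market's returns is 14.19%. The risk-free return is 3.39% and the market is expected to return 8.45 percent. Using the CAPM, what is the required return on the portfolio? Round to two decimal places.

8.50%

β_Ulmer = 0.462 × 54.57% / 14.19% = 1.7767
β_Ivers = 0.324 × 23.73% / 14.19% = 0.5418
β_Talbot = 0.830 × 18.18% / 14.19% = 1.0634
β_Harlan = 0.607 × 18.38% / 14.19% = 0.7862
β_Fenwick = 0.181 × 24.19% / 14.19% = 0.3086
β_Arden = 0.604 × 23.77% / 14.19% = 1.0118
β_P = Σ w_i β_i = 0.22×1.7767 + 0.21×0.5418 + 0.20×1.0634 + 0.24×0.7862 + 0.04×0.3086 + 0.09×1.0118 = 1.0094
MRP = 8.45% − 3.39% = 5.06%
E(R_P) = R_f + β_P × MRP = 3.39% + 1.0094 × 5.06% = 8.50%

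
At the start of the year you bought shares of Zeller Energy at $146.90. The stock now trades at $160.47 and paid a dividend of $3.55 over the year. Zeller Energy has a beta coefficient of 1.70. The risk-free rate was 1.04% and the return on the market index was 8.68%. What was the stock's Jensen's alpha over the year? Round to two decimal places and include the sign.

Realised HPR = (P1 + D1 − P0) / P0 = (160.47 + 3.55 − 146.90) / 146.90 = 17.12 / 146.90 = 11.6542%
MRP = 8.68% − 1.04% = 7.64%
CAPM required = R_f + β·MRP = 1.04% + 1.70 × 7.64% = 14.0280%
α = realised − required = 11.6542% − 14.0280% = -2.37%

-2.37%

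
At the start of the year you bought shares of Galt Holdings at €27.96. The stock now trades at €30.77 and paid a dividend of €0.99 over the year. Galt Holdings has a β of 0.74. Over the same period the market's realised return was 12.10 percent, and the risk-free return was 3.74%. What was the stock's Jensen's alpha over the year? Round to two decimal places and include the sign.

+3.66%

Realised HPR = (P1 + D1 − P0) / P0 = (30.77 + 0.99 − 27.96) / 27.96 = 3.80 / 27.96 = 13.5908%
MRP = 12.10% − 3.74% = 8.36%
CAPM required = R_f + β·MRP = 3.74% + 0.74 × 8.36% = 9.9264%
α = realised − required = 13.5908% − 9.9264% = +3.66%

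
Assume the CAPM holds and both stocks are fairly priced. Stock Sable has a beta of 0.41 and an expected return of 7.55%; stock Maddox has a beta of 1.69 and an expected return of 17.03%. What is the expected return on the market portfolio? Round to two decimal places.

11.92%

Both satisfy E(R) = R_f + β·MRP, so the slope of the SML is
MRP = (17.03% − 7.55%) / (1.69 − 0.41) = 9.48% / 1.28 = 7.4063%
R_f = E(R_Sable) − β_Sable·MRP = 7.55% − 0.41 × 7.4063% = 4.5134%
E(R_m) = R_f + MRP = 4.5134% + 7.4063% = 11.92%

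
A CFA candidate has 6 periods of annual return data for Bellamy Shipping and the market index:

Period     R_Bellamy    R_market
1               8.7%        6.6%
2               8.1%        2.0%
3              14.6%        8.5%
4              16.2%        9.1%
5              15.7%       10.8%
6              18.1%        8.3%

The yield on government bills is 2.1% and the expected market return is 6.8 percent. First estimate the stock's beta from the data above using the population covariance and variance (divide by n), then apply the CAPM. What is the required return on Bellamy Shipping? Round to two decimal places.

7.23%

Mean R_i = (8.7 + 8.1 + 14.6 + 16.2 + 15.7 + 18.1) / 6 = 13.5667%
Mean R_m = (6.6 + 2.0 + 8.5 + 9.1 + 10.8 + 8.3) / 6 = 7.5500%
Σ(R_i − R̄_i)(R_m − R̄_m) = 50.3600  ⇒  Cov = 50.3600 / 6 = 8.3933
Σ(R_m − R̄_m)² = 46.1350  ⇒  Var(R_m) = 46.1350 / 6 = 7.6892
β = Cov / Var(R_m) = 8.3933 / 7.6892 = 1.0916
MRP = 6.8% − 2.1% = 4.70%
E(R) = R_f + β × MRP = 2.1% + 1.0916 × 4.7% = 7.23%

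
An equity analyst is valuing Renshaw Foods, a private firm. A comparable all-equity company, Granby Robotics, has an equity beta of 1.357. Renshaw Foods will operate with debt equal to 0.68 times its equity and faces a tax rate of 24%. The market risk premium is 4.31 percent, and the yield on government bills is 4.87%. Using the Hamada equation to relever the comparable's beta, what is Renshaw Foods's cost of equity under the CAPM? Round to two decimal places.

β_L = β_U × [1 + (1 − t)(D/E)] = 1.357 × [1 + (1 − 0.24) × 0.68]
    = 1.357 × [1 + 0.76 × 0.68] = 1.357 × 1.5168 = 2.0583
E(R) = R_f + β_L × MRP = 4.87% + 2.0583 × 4.31% = 13.74%

13.74%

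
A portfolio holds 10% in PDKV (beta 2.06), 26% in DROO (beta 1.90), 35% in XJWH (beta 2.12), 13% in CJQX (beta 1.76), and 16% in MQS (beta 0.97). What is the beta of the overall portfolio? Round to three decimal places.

β_P = Σ w_i β_i = 0.10×2.06 + 0.26×1.90 + 0.35×2.12 + 0.13×1.76 + 0.16×0.97 = 1.8260

1.826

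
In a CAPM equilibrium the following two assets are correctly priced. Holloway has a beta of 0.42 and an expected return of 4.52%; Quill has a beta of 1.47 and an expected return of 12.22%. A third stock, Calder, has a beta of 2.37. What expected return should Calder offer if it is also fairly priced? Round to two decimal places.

MRP (SML slope) = (12.22% − 4.52%) / (1.47 − 0.42) = 7.70% / 1.05 = 7.3333%
R_f (intercept) = 4.52% − 0.42 × 7.3333% = 1.4400%
E(R_Calder) = R_f + β × MRP = 1.4400% + 2.37 × 7.3333% = 18.82%

18.82%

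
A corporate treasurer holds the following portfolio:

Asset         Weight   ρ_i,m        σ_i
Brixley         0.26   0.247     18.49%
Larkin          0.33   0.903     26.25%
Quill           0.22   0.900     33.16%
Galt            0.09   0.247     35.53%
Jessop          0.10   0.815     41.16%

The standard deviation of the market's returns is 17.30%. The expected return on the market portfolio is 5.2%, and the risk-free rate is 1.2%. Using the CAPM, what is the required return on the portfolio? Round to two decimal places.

β_Brixley = 0.247 × 18.49% / 17.30% = 0.2640
β_Larkin = 0.903 × 26.25% / 17.30% = 1.3702
β_Quill = 0.900 × 33.16% / 17.30% = 1.7251
β_Galt = 0.247 × 35.53% / 17.30% = 0.5073
β_Jessop = 0.815 × 41.16% / 17.30% = 1.9390
β_P = Σ w_i β_i = 0.26×0.2640 + 0.33×1.3702 + 0.22×1.7251 + 0.09×0.5073 + 0.10×1.9390 = 1.1399
MRP = 5.2% − 1.2% = 4.00%
E(R_P) = R_f + β_P × MRP = 1.2% + 1.1399 × 4.0% = 5.76%

5.76%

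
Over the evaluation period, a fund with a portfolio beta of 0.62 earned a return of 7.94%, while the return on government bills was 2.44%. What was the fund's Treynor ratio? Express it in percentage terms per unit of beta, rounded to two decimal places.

Treynor = (R_P − R_f) / β_P = (7.94% − 2.44%) / 0.6200 = 5.50% / 0.6200 = 8.87%

8.87%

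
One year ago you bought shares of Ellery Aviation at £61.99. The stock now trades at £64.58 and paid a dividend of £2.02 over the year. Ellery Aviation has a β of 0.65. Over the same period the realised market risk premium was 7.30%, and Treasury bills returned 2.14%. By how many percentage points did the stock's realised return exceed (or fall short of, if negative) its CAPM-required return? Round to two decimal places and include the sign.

+0.55%

Realised HPR = (P1 + D1 − P0) / P0 = (64.58 + 2.02 − 61.99) / 61.99 = 4.61 / 61.99 = 7.4367%
CAPM required = R_f + β·MRP = 2.14% + 0.65 × 7.30% = 6.8850%
α = realised − required = 7.4367% − 6.8850% = +0.55%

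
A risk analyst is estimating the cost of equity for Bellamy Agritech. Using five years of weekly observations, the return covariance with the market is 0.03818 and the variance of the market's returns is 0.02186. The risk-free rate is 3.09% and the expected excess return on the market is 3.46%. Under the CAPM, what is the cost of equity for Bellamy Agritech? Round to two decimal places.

β = Cov(R_i, R_m) / Var(R_m) = 0.03818 / 0.02186 = 1.7466
E(R) = R_f + β × MRP = 3.09% + 1.7466 × 3.46% = 9.13%

9.13%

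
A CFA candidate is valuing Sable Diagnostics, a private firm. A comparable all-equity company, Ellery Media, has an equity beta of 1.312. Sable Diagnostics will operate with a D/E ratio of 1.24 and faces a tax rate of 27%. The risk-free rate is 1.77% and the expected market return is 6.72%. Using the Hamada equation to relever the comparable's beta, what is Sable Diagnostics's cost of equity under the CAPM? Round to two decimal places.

β_L = β_U × [1 + (1 − t)(D/E)] = 1.312 × [1 + (1 − 0.27) × 1.24]
    = 1.312 × [1 + 0.73 × 1.24] = 1.312 × 1.9052 = 2.4996
MRP = 6.72% − 1.77% = 4.95%
E(R) = R_f + β_L × MRP = 1.77% + 2.4996 × 4.95% = 14.14%

14.14%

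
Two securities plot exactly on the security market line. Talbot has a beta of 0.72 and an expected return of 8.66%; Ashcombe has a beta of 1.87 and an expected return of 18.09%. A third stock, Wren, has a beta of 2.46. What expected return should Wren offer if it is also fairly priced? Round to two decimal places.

22.93%

MRP (SML slope) = (18.09% − 8.66%) / (1.87 − 0.72) = 9.43% / 1.15 = 8.2000%
R_f (intercept) = 8.66% − 0.72 × 8.2000% = 2.7560%
E(R_Wren) = R_f + β × MRP = 2.7560% + 2.46 × 8.2000% = 22.93%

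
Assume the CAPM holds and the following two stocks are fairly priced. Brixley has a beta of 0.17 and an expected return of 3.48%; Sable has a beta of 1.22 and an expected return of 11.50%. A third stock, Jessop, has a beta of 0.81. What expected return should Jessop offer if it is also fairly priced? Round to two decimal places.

MRP (SML slope) = (11.50% − 3.48%) / (1.22 − 0.17) = 8.02% / 1.05 = 7.6381%
R_f (intercept) = 3.48% − 0.17 × 7.6381% = 2.1815%
E(R_Jessop) = R_f + β × MRP = 2.1815% + 0.81 × 7.6381% = 8.37%

8.37%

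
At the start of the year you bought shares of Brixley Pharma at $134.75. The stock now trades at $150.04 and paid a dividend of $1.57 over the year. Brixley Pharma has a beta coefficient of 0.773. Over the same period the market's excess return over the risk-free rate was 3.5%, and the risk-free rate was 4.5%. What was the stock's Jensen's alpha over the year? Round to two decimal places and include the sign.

+5.31%

Realised HPR = (P1 + D1 − P0) / P0 = (150.04 + 1.57 − 134.75) / 134.75 = 16.86 / 134.75 = 12.5121%
CAPM required = R_f + β·MRP = 4.5% + 0.773 × 3.5% = 7.2055%
α = realised − required = 12.5121% − 7.2055% = +5.31%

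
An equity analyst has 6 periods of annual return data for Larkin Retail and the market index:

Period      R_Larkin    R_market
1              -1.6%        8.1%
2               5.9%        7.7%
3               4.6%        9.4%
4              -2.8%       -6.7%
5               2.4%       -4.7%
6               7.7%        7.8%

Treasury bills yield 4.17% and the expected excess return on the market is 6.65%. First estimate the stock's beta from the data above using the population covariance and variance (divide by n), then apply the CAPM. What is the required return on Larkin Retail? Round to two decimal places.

6.31%

Mean R_i = (-1.6 + 5.9 + 4.6 − 2.8 + 2.4 + 7.7) / 6 = 2.7000%
Mean R_m = (8.1 + 7.7 + 9.4 − 6.7 − 4.7 + 7.8) / 6 = 3.6000%
Σ(R_i − R̄_i)(R_m − R̄_m) = 84.9300  ⇒  Cov = 84.9300 / 6 = 14.1550
Σ(R_m − R̄_m)² = 263.3200  ⇒  Var(R_m) = 263.3200 / 6 = 43.8867
β = Cov / Var(R_m) = 14.1550 / 43.8867 = 0.3225
E(R) = R_f + β × MRP = 4.17% + 0.3225 × 6.65% = 6.31%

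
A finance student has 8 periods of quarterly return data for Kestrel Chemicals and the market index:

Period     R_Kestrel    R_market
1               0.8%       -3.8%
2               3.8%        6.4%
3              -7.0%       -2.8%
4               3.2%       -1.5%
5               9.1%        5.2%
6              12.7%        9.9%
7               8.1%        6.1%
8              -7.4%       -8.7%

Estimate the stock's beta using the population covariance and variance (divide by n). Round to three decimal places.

Mean R_i = (0.8 + 3.8 − 7.0 + 3.2 + 9.1 + 12.7 + 8.1 − 7.4) / 8 = 2.9125%
Mean R_m = (-3.8 + 6.4 − 2.8 − 1.5 + 5.2 + 9.9 + 6.1 − 8.7) / 8 = 1.3500%
Σ(R_i − R̄_i)(R_m − R̄_m) = 291.4650  ⇒  Cov = 291.4650 / 8 = 36.4331
Σ(R_m − R̄_m)² = 288.8600  ⇒  Var(R_m) = 288.8600 / 8 = 36.1075
β = Cov / Var(R_m) = 36.4331 / 36.1075 = 1.0090

1.009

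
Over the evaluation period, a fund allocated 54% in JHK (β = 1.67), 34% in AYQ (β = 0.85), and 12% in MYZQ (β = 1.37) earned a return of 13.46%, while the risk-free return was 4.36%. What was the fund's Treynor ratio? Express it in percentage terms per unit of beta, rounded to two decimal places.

β_P = 0.54×1.67 + 0.34×0.85 + 0.12×1.37 = 1.3552
Treynor = (R_P − R_f) / β_P = (13.46% − 4.36%) / 1.3552 = 9.10% / 1.3552 = 6.71%

6.71%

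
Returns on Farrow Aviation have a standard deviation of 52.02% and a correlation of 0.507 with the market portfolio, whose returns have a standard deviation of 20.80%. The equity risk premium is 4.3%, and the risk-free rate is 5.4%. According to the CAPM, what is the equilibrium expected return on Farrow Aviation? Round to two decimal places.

10.85%

β = ρ × σ_i / σ_m = 0.507 × 52.02% / 20.80% = 1.2680
E(R) = 5.4% + 1.2680 × 4.3% = 10.85%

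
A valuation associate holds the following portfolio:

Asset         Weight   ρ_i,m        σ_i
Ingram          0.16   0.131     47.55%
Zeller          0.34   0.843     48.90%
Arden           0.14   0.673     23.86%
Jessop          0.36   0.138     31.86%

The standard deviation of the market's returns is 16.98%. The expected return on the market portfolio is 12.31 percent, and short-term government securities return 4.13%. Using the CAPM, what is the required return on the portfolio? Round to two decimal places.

13.21%

β_Ingram = 0.131 × 47.55% / 16.98% = 0.3668
β_Zeller = 0.843 × 48.90% / 16.98% = 2.4277
β_Arden = 0.673 × 23.86% / 16.98% = 0.9457
β_Jessop = 0.138 × 31.86% / 16.98% = 0.2589
β_P = Σ w_i β_i = 0.16×0.3668 + 0.34×2.4277 + 0.14×0.9457 + 0.36×0.2589 = 1.1097
MRP = 12.31% − 4.13% = 8.18%
E(R_P) = R_f + β_P × MRP = 4.13% + 1.1097 × 8.18% = 13.21%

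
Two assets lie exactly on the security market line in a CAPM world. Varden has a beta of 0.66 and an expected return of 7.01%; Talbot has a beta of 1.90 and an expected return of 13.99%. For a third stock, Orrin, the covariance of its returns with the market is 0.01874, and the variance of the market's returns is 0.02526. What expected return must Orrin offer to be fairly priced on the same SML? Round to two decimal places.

7.47%

MRP = (13.99% − 7.01%) / (1.90 − 0.66) = 5.6290%
R_f = 7.01% − 0.66 × 5.6290% = 3.2949%
β_Orrin = Cov / Var(R_m) = 0.01874 / 0.02526 = 0.7419
E(R_Orrin) = R_f + β × MRP = 3.2949% + 0.7419 × 5.6290% = 7.47%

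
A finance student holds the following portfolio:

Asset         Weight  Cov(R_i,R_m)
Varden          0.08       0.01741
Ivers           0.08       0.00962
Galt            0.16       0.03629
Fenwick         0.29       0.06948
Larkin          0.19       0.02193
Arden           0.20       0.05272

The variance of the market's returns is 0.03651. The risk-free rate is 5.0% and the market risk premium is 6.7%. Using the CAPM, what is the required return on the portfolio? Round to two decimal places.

β_Varden = 0.01741 / 0.03651 = 0.4769
β_Ivers = 0.00962 / 0.03651 = 0.2635
β_Galt = 0.03629 / 0.03651 = 0.9940
β_Fenwick = 0.06948 / 0.03651 = 1.9030
β_Larkin = 0.02193 / 0.03651 = 0.6007
β_Arden = 0.05272 / 0.03651 = 1.4440
β_P = Σ w_i β_i = 0.08×0.4769 + 0.08×0.2635 + 0.16×0.9940 + 0.29×1.9030 + 0.19×0.6007 + 0.20×1.4440 = 1.1731
E(R_P) = R_f + β_P × MRP = 5.0% + 1.1731 × 6.7% = 12.86%

12.86%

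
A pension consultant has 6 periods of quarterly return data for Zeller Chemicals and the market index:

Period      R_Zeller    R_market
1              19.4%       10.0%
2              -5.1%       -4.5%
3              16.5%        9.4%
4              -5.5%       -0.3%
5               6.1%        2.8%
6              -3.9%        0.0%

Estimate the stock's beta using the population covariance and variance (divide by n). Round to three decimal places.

1.873

Mean R_i = (19.4 − 5.1 + 16.5 − 5.5 + 6.1 − 3.9) / 6 = 4.5833%
Mean R_m = (10.0 − 4.5 + 9.4 − 0.3 + 2.8 + 0.0) / 6 = 2.9000%
Σ(R_i − R̄_i)(R_m − R̄_m) = 311.0300  ⇒  Cov = 311.0300 / 6 = 51.8383
Σ(R_m − R̄_m)² = 166.0800  ⇒  Var(R_m) = 166.0800 / 6 = 27.6800
β = Cov / Var(R_m) = 51.8383 / 27.6800 = 1.8728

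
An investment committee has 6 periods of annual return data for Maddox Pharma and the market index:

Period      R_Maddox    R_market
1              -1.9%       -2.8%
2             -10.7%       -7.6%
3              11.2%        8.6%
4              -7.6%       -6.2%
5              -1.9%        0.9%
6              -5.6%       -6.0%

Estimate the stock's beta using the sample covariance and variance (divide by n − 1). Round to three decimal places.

1.213

Mean R_i = (-1.9 − 10.7 + 11.2 − 7.6 − 1.9 − 5.6) / 6 = -2.7500%
Mean R_m = (-2.8 − 7.6 + 8.6 − 6.2 + 0.9 − 6.0) / 6 = -2.1833%
Σ(R_i − R̄_i)(R_m − R̄_m) = 225.9450  ⇒  Cov = 225.9450 / 5 = 45.1890
Σ(R_m − R̄_m)² = 186.2083  ⇒  Var(R_m) = 186.2083 / 5 = 37.2417
β = Cov / Var(R_m) = 45.1890 / 37.2417 = 1.2134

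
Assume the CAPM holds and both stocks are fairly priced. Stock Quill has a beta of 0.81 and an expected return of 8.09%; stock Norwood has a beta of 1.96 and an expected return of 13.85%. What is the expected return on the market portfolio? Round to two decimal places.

9.04%

Both satisfy E(R) = R_f + β·MRP, so the slope of the SML is
MRP = (13.85% − 8.09%) / (1.96 − 0.81) = 5.76% / 1.15 = 5.0087%
R_f = E(R_Quill) − β_Quill·MRP = 8.09% − 0.81 × 5.0087% = 4.0330%
E(R_m) = R_f + MRP = 4.0330% + 5.0087% = 9.04%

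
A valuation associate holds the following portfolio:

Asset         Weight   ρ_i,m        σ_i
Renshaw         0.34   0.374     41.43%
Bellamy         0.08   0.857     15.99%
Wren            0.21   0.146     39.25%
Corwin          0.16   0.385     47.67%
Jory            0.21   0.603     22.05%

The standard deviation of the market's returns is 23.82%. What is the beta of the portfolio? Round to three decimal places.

0.558

β_Renshaw = 0.374 × 41.43% / 23.82% = 0.6505
β_Bellamy = 0.857 × 15.99% / 23.82% = 0.5753
β_Wren = 0.146 × 39.25% / 23.82% = 0.2406
β_Corwin = 0.385 × 47.67% / 23.82% = 0.7705
β_Jory = 0.603 × 22.05% / 23.82% = 0.5582
β_P = Σ w_i β_i = 0.34×0.6505 + 0.08×0.5753 + 0.21×0.2406 + 0.16×0.7705 + 0.21×0.5582 = 0.5582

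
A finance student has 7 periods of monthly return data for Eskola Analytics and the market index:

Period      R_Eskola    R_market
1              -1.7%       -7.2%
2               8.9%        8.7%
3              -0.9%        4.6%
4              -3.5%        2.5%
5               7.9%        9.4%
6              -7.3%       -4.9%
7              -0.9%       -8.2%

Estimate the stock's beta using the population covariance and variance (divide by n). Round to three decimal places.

0.581

Mean R_i = (-1.7 + 8.9 − 0.9 − 3.5 + 7.9 − 7.3 − 0.9) / 7 = 0.3571%
Mean R_m = (-7.2 + 8.7 + 4.6 + 2.5 + 9.4 − 4.9 − 8.2) / 7 = 0.7000%
Σ(R_i − R̄_i)(R_m − R̄_m) = 192.4400  ⇒  Cov = 192.4400 / 7 = 27.4914
Σ(R_m − R̄_m)² = 331.1200  ⇒  Var(R_m) = 331.1200 / 7 = 47.3029
β = Cov / Var(R_m) = 27.4914 / 47.3029 = 0.5812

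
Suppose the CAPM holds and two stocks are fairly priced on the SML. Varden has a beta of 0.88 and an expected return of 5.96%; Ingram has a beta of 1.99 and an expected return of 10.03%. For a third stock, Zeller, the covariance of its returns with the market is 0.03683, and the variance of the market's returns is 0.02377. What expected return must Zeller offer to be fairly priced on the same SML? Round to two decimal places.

MRP = (10.03% − 5.96%) / (1.99 − 0.88) = 3.6667%
R_f = 5.96% − 0.88 × 3.6667% = 2.7333%
β_Zeller = Cov / Var(R_m) = 0.03683 / 0.02377 = 1.5494
E(R_Zeller) = R_f + β × MRP = 2.7333% + 1.5494 × 3.6667% = 8.41%

8.41%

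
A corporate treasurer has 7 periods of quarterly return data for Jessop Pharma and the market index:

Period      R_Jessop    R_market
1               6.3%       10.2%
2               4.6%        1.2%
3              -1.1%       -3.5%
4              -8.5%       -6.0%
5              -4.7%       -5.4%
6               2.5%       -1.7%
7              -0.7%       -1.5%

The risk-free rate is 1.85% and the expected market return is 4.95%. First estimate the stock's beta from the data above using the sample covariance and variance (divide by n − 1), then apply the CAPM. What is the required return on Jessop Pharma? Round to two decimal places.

4.33%

Mean R_i = (6.3 + 4.6 − 1.1 − 8.5 − 4.7 + 2.5 − 0.7) / 7 = -0.2286%
Mean R_m = (10.2 + 1.2 − 3.5 − 6.0 − 5.4 − 1.7 − 1.5) / 7 = -0.9571%
Σ(R_i − R̄_i)(R_m − R̄_m) = 145.2786  ⇒  Cov = 145.2786 / 6 = 24.2131
Σ(R_m − R̄_m)² = 181.6171  ⇒  Var(R_m) = 181.6171 / 6 = 30.2695
β = Cov / Var(R_m) = 24.2131 / 30.2695 = 0.7999
MRP = 4.95% − 1.85% = 3.10%
E(R) = R_f + β × MRP = 1.85% + 0.7999 × 3.10% = 4.33%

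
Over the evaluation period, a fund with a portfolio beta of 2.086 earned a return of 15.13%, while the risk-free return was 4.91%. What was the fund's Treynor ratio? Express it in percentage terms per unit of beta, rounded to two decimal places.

Treynor = (R_P − R_f) / β_P = (15.13% − 4.91%) / 2.0860 = 10.22% / 2.0860 = 4.90%

4.90%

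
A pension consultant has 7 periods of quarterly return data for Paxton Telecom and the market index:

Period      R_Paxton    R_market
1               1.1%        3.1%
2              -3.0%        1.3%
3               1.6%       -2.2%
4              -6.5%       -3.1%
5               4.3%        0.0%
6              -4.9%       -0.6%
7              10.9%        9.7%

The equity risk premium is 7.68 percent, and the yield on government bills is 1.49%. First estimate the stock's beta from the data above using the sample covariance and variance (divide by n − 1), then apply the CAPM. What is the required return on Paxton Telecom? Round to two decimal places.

Mean R_i = (1.1 − 3.0 + 1.6 − 6.5 + 4.3 − 4.9 + 10.9) / 7 = 0.5000%
Mean R_m = (3.1 + 1.3 − 2.2 − 3.1 + 0.0 − 0.6 + 9.7) / 7 = 1.1714%
Σ(R_i − R̄_i)(R_m − R̄_m) = 120.7100  ⇒  Cov = 120.7100 / 6 = 20.1183
Σ(R_m − R̄_m)² = 110.5943  ⇒  Var(R_m) = 110.5943 / 6 = 18.4324
β = Cov / Var(R_m) = 20.1183 / 18.4324 = 1.0915
E(R) = R_f + β × MRP = 1.49% + 1.0915 × 7.68% = 9.87%

9.87%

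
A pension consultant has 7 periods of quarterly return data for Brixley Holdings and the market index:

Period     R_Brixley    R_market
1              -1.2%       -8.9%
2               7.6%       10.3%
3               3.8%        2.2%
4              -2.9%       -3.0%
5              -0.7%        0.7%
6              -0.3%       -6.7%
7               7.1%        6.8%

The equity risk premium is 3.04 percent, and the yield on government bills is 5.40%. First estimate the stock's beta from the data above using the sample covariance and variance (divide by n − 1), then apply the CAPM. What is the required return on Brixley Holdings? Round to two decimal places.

7.00%

Mean R_i = (-1.2 + 7.6 + 3.8 − 2.9 − 0.7 − 0.3 + 7.1) / 7 = 1.9143%
Mean R_m = (-8.9 + 10.3 + 2.2 − 3.0 + 0.7 − 6.7 + 6.8) / 7 = 0.2000%
Σ(R_i − R̄_i)(R_m − R̄_m) = 153.1400  ⇒  Cov = 153.1400 / 6 = 25.5233
Σ(R_m − R̄_m)² = 290.4800  ⇒  Var(R_m) = 290.4800 / 6 = 48.4133
β = Cov / Var(R_m) = 25.5233 / 48.4133 = 0.5272
E(R) = R_f + β × MRP = 5.40% + 0.5272 × 3.04% = 7.00%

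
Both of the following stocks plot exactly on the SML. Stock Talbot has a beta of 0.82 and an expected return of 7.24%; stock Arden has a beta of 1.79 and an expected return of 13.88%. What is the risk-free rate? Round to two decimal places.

Both satisfy E(R) = R_f + β·MRP, so the slope of the SML is
MRP = (13.88% − 7.24%) / (1.79 − 0.82) = 6.64% / 0.97 = 6.8454%
R_f = E(R_Talbot) − β_Talbot·MRP = 7.24% − 0.82 × 6.8454% = 1.6268%

1.63%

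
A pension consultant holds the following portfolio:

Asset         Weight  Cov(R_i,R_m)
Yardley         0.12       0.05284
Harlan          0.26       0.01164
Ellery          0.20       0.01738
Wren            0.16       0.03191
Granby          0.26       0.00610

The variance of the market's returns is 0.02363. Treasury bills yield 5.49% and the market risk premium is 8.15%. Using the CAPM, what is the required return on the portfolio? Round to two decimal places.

β_Yardley = 0.05284 / 0.02363 = 2.2361
β_Harlan = 0.01164 / 0.02363 = 0.4926
β_Ellery = 0.01738 / 0.02363 = 0.7355
β_Wren = 0.03191 / 0.02363 = 1.3504
β_Granby = 0.00610 / 0.02363 = 0.2581
β_P = Σ w_i β_i = 0.12×2.2361 + 0.26×0.4926 + 0.20×0.7355 + 0.16×1.3504 + 0.26×0.2581 = 0.8267
E(R_P) = R_f + β_P × MRP = 5.49% + 0.8267 × 8.15% = 12.23%

12.23%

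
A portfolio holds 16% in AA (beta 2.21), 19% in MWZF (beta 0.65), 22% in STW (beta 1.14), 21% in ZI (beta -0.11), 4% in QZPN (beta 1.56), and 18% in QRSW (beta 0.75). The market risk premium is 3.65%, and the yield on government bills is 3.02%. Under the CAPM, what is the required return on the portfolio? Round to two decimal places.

β_P = Σ w_i β_i = 0.16×2.21 + 0.19×0.65 + 0.22×1.14 + 0.21×-0.11 + 0.04×1.56 + 0.18×0.75 = 0.9022
E(R_P) = R_f + β_P × MRP = 3.02% + 0.9022 × 3.65% = 6.31%

6.31%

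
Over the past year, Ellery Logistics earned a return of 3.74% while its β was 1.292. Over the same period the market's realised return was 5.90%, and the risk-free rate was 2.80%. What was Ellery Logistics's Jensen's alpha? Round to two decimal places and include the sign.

-3.07%

Market excess return = 5.90% − 2.80% = 3.10%
CAPM benchmark = R_f + β(R_m − R_f) = 2.80% + 1.292 × 3.10% = 6.80520%
α = actual − benchmark = 3.74% − 6.80520% = -3.07%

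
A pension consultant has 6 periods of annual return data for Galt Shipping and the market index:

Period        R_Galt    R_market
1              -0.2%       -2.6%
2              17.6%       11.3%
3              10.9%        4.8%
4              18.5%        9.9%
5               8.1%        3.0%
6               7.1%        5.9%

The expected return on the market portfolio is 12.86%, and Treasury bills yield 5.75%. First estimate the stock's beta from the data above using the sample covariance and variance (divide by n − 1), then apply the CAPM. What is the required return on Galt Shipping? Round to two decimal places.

15.23%

Mean R_i = (-0.2 + 17.6 + 10.9 + 18.5 + 8.1 + 7.1) / 6 = 10.3333%
Mean R_m = (-2.6 + 11.3 + 4.8 + 9.9 + 3.0 + 5.9) / 6 = 5.3833%
Σ(R_i − R̄_i)(R_m − R̄_m) = 167.2933  ⇒  Cov = 167.2933 / 5 = 33.4587
Σ(R_m − R̄_m)² = 125.4283  ⇒  Var(R_m) = 125.4283 / 5 = 25.0857
β = Cov / Var(R_m) = 33.4587 / 25.0857 = 1.3338
MRP = 12.86% − 5.75% = 7.11%
E(R) = R_f + β × MRP = 5.75% + 1.3338 × 7.11% = 15.23%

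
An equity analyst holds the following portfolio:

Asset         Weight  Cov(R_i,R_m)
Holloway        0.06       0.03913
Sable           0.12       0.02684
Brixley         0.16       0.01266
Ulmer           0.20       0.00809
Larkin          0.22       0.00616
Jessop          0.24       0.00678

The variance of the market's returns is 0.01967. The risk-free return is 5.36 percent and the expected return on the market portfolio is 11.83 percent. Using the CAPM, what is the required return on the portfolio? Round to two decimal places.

9.37%

β_Holloway = 0.03913 / 0.01967 = 1.9893
β_Sable = 0.02684 / 0.01967 = 1.3645
β_Brixley = 0.01266 / 0.01967 = 0.6436
β_Ulmer = 0.00809 / 0.01967 = 0.4113
β_Larkin = 0.00616 / 0.01967 = 0.3132
β_Jessop = 0.00678 / 0.01967 = 0.3447
β_P = Σ w_i β_i = 0.06×1.9893 + 0.12×1.3645 + 0.16×0.6436 + 0.20×0.4113 + 0.22×0.3132 + 0.24×0.3447 = 0.6200
MRP = 11.83% − 5.36% = 6.47%
E(R_P) = R_f + β_P × MRP = 5.36% + 0.6200 × 6.47% = 9.37%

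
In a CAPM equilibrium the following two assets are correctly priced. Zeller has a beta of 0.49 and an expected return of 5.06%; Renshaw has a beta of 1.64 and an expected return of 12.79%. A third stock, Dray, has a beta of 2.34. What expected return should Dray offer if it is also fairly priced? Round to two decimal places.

17.50%

MRP (SML slope) = (12.79% − 5.06%) / (1.64 − 0.49) = 7.73% / 1.15 = 6.7217%
R_f (intercept) = 5.06% − 0.49 × 6.7217% = 1.7664%
E(R_Dray) = R_f + β × MRP = 1.7664% + 2.34 × 6.7217% = 17.50%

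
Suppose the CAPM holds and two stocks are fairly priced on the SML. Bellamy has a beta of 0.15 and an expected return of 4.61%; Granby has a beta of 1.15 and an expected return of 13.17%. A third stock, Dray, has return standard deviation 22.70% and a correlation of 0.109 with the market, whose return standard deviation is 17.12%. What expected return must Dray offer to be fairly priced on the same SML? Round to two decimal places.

4.56%

MRP = (13.17% − 4.61%) / (1.15 − 0.15) = 8.5600%
R_f = 4.61% − 0.15 × 8.5600% = 3.3260%
β_Dray = ρ·σ_i/σ_m = 0.109 × 22.70 / 17.12 = 0.1445
E(R_Dray) = R_f + β × MRP = 3.3260% + 0.1445 × 8.5600% = 4.56%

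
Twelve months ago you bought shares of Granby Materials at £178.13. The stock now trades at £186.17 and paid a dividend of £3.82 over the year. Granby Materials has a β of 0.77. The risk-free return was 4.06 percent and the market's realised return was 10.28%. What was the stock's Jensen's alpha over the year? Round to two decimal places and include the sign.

Realised HPR = (P1 + D1 − P0) / P0 = (186.17 + 3.82 − 178.13) / 178.13 = 11.86 / 178.13 = 6.6581%
MRP = 10.28% − 4.06% = 6.22%
CAPM required = R_f + β·MRP = 4.06% + 0.77 × 6.22% = 8.8494%
α = realised − required = 6.6581% − 8.8494% = -2.19%

-2.19%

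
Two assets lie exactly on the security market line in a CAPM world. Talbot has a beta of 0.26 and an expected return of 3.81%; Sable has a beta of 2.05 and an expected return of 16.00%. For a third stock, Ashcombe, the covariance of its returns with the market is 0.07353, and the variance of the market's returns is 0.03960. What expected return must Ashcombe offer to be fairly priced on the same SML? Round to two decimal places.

14.68%

MRP = (16.00% − 3.81%) / (2.05 − 0.26) = 6.8101%
R_f = 3.81% − 0.26 × 6.8101% = 2.0394%
β_Ashcombe = Cov / Var(R_m) = 0.07353 / 0.03960 = 1.8568
E(R_Ashcombe) = R_f + β × MRP = 2.0394% + 1.8568 × 6.8101% = 14.68%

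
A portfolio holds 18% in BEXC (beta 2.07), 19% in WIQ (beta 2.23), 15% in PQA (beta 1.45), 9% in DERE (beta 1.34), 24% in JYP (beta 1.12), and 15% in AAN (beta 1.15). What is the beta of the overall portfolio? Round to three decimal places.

1.576

β_P = Σ w_i β_i = 0.18×2.07 + 0.19×2.23 + 0.15×1.45 + 0.09×1.34 + 0.24×1.12 + 0.15×1.15 = 1.5757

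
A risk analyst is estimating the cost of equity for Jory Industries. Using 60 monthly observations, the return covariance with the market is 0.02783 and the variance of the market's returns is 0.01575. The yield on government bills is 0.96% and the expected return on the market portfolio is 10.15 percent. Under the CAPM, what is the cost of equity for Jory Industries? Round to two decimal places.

17.20%

β = Cov(R_i, R_m) / Var(R_m) = 0.02783 / 0.01575 = 1.7670
MRP = 10.15% − 0.96% = 9.19%
E(R) = R_f + β × MRP = 0.96% + 1.7670 × 9.19% = 17.20%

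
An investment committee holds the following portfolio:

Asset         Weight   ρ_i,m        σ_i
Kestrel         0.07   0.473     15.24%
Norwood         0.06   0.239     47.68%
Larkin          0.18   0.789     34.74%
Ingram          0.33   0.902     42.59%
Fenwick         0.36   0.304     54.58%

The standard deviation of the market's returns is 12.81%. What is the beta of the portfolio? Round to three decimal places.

β_Kestrel = 0.473 × 15.24% / 12.81% = 0.5627
β_Norwood = 0.239 × 47.68% / 12.81% = 0.8896
β_Larkin = 0.789 × 34.74% / 12.81% = 2.1397
β_Ingram = 0.902 × 42.59% / 12.81% = 2.9989
β_Fenwick = 0.304 × 54.58% / 12.81% = 1.2953
β_P = Σ w_i β_i = 0.07×0.5627 + 0.06×0.8896 + 0.18×2.1397 + 0.33×2.9989 + 0.36×1.2953 = 1.9339

1.934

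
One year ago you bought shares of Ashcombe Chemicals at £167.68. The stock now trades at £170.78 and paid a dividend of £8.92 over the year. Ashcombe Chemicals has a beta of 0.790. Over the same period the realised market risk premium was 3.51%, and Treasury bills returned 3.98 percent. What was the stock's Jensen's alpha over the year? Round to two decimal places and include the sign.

+0.42%

Realised HPR = (P1 + D1 − P0) / P0 = (170.78 + 8.92 − 167.68) / 167.68 = 12.02 / 167.68 = 7.1684%
CAPM required = R_f + β·MRP = 3.98% + 0.790 × 3.51% = 6.75290%
α = realised − required = 7.1684% − 6.75290% = +0.42%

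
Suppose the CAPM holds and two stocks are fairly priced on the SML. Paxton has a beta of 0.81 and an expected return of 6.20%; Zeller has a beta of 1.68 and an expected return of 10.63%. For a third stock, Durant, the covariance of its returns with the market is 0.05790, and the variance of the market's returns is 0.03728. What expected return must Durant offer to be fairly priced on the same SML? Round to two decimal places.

MRP = (10.63% − 6.20%) / (1.68 − 0.81) = 5.0920%
R_f = 6.20% − 0.81 × 5.0920% = 2.0755%
β_Durant = Cov / Var(R_m) = 0.05790 / 0.03728 = 1.5531
E(R_Durant) = R_f + β × MRP = 2.0755% + 1.5531 × 5.0920% = 9.98%

9.98%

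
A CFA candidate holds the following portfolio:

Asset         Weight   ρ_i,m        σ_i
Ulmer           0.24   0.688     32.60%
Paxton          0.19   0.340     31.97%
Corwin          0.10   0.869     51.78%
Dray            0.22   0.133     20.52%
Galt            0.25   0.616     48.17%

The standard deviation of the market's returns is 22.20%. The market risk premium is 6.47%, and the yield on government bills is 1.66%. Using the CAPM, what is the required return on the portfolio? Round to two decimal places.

β_Ulmer = 0.688 × 32.60% / 22.20% = 1.0103
β_Paxton = 0.340 × 31.97% / 22.20% = 0.4896
β_Corwin = 0.869 × 51.78% / 22.20% = 2.0269
β_Dray = 0.133 × 20.52% / 22.20% = 0.1229
β_Galt = 0.616 × 48.17% / 22.20% = 1.3366
β_P = Σ w_i β_i = 0.24×1.0103 + 0.19×0.4896 + 0.10×2.0269 + 0.22×0.1229 + 0.25×1.3366 = 0.8994
E(R_P) = R_f + β_P × MRP = 1.66% + 0.8994 × 6.47% = 7.48%

7.48%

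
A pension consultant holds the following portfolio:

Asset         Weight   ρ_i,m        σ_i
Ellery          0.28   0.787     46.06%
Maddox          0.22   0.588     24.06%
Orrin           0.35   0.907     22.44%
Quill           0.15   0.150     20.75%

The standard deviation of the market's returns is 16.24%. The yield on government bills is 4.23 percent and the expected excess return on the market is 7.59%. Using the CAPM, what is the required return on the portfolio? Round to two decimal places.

13.98%

β_Ellery = 0.787 × 46.06% / 16.24% = 2.2321
β_Maddox = 0.588 × 24.06% / 16.24% = 0.8711
β_Orrin = 0.907 × 22.44% / 16.24% = 1.2533
β_Quill = 0.150 × 20.75% / 16.24% = 0.1917
β_P = Σ w_i β_i = 0.28×2.2321 + 0.22×0.8711 + 0.35×1.2533 + 0.15×0.1917 = 1.2840
E(R_P) = R_f + β_P × MRP = 4.23% + 1.2840 × 7.59% = 13.98%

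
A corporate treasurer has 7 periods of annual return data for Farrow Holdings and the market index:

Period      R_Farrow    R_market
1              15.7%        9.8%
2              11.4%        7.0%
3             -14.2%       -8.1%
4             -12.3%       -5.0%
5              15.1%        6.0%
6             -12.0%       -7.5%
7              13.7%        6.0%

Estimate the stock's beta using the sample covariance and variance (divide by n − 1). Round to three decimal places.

1.842

Mean R_i = (15.7 + 11.4 − 14.2 − 12.3 + 15.1 − 12.0 + 13.7) / 7 = 2.4857%
Mean R_m = (9.8 + 7.0 − 8.1 − 5.0 + 6.0 − 7.5 + 6.0) / 7 = 1.1714%
Σ(R_i − R̄_i)(R_m − R̄_m) = 652.5971  ⇒  Cov = 652.5971 / 6 = 108.7662
Σ(R_m − R̄_m)² = 354.2943  ⇒  Var(R_m) = 354.2943 / 6 = 59.0491
β = Cov / Var(R_m) = 108.7662 / 59.0491 = 1.8420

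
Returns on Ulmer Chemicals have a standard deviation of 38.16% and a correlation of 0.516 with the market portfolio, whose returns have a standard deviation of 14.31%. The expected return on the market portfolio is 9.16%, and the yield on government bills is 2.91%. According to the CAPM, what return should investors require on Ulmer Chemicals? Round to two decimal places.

β = ρ × σ_i / σ_m = 0.516 × 38.16% / 14.31% = 1.3760
MRP = 9.16% − 2.91% = 6.25%
E(R) = 2.91% + 1.3760 × 6.25% = 11.51%

11.51%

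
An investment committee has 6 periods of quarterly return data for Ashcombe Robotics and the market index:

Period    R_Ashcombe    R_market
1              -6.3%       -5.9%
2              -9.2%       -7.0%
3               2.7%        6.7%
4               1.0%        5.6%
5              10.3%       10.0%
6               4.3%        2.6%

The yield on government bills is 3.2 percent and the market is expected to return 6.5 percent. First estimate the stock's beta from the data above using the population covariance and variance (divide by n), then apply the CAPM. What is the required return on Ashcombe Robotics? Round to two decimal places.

Mean R_i = (-6.3 − 9.2 + 2.7 + 1.0 + 10.3 + 4.3) / 6 = 0.4667%
Mean R_m = (-5.9 − 7.0 + 6.7 + 5.6 + 10.0 + 2.6) / 6 = 2.0000%
Σ(R_i − R̄_i)(R_m − R̄_m) = 233.8400  ⇒  Cov = 233.8400 / 6 = 38.9733
Σ(R_m − R̄_m)² = 242.8200  ⇒  Var(R_m) = 242.8200 / 6 = 40.4700
β = Cov / Var(R_m) = 38.9733 / 40.4700 = 0.9630
MRP = 6.5% − 3.2% = 3.30%
E(R) = R_f + β × MRP = 3.2% + 0.9630 × 3.3% = 6.38%

6.38%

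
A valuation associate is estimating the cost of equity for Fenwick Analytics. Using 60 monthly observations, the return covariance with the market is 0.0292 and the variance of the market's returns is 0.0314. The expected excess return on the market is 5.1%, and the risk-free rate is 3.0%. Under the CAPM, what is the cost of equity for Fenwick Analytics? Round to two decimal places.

7.74%

β = Cov(R_i, R_m) / Var(R_m) = 0.0292 / 0.0314 = 0.9299
E(R) = R_f + β × MRP = 3.0% + 0.9299 × 5.1% = 7.74%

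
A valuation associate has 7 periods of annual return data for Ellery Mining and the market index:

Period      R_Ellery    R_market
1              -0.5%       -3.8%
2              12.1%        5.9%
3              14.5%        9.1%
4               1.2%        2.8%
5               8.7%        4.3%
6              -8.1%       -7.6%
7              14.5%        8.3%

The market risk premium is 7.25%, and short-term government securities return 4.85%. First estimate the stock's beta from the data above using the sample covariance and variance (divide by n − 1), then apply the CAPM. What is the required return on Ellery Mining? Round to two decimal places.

14.56%

Mean R_i = (-0.5 + 12.1 + 14.5 + 1.2 + 8.7 − 8.1 + 14.5) / 7 = 6.0571%
Mean R_m = (-3.8 + 5.9 + 9.1 + 2.8 + 4.3 − 7.6 + 8.3) / 7 = 2.7143%
Σ(R_i − R̄_i)(R_m − R̄_m) = 312.8343  ⇒  Cov = 312.8343 / 6 = 52.1391
Σ(R_m − R̄_m)² = 233.4686  ⇒  Var(R_m) = 233.4686 / 6 = 38.9114
β = Cov / Var(R_m) = 52.1391 / 38.9114 = 1.3399
E(R) = R_f + β × MRP = 4.85% + 1.3399 × 7.25% = 14.56%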